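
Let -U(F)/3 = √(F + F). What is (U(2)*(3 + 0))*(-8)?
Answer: 144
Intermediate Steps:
U(F) = -3*√2*√F (U(F) = -3*√(F + F) = -3*√2*√F)
(U(2)*(3 + 0))*(-8) = ((-3*√2*√2)*(3 + 0))*(-8) = -6*3*(-8) = -18*(-8) = 144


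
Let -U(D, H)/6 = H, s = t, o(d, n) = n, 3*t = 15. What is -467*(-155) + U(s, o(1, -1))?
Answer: 72391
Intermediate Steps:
t = 5 (t = (1/3)*15 = 5)
s = 5
U(D, H) = -6*H
-467*(-155) + U(s, o(1, -1)) = -467*(-155) - 6*(-1) = 72385 + 6 = 72391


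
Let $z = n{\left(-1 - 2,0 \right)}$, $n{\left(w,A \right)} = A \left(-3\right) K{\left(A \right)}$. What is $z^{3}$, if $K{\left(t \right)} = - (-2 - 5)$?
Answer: $0$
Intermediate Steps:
$K{\left(t \right)} = 7$ ($K{\left(t \right)} = \left(-1\right) \left(-7\right) = 7$)
$n{\left(w,A \right)} = - 21 A$ ($n{\left(w,A \right)} = A \left(-3\right) 7 = - 3 A 7 = - 21 A$)
$z = 0$ ($z = \left(-21\right) 0 = 0$)
$z^{3} = 0^{3} = 0$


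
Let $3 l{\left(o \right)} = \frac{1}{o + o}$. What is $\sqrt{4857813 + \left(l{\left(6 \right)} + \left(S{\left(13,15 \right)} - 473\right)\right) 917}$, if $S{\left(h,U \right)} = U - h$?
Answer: $\frac{\sqrt{159333533}}{6} \approx 2103.8$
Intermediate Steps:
$l{\left(o \right)} = \frac{1}{6 o}$ ($l{\left(o \right)} = \frac{1}{3 \left(o + o\right)} = \frac{1}{3 \cdot 2 o} = \frac{\frac{1}{2} \frac{1}{o}}{3} = \frac{1}{6 o}$)
$\sqrt{4857813 + \left(l{\left(6 \right)} + \left(S{\left(13,15 \right)} - 473\right)\right) 917} = \sqrt{4857813 + \left(\frac{1}{6 \cdot 6} + \left(\left(15 - 13\right) - 473\right)\right) 917} = \sqrt{4857813 + \left(\frac{1}{6} \cdot \frac{1}{6} + \left(\left(15 - 13\right) - 473\right)\right) 917} = \sqrt{4857813 + \left(\frac{1}{36} + \left(2 - 473\right)\right) 917} = \sqrt{4857813 + \left(\frac{1}{36} - 471\right) 917} = \sqrt{4857813 - \frac{15547735}{36}} = \sqrt{\frac{159333533}{36}} = \frac{\sqrt{159333533}}{6}$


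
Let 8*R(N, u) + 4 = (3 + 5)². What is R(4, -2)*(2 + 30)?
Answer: 240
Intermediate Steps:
R(N, u) = 15/2 (R(N, u) = -½ + (3 + 5)²/8 = -½ + (⅛)*8² = -½ + (⅛)*64 = -½ + 8 = 15/2)
R(4, -2)*(2 + 30) = 15*(2 + 30)/2 = (15/2)*32 = 240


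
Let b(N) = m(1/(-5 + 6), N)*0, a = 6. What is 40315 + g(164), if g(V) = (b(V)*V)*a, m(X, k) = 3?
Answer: 40315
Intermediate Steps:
b(N) = 0 (b(N) = 3*0 = 0)
g(V) = 0 (g(V) = (0*V)*6 = 0*6 = 0)
40315 + g(164) = 40315 + 0 = 40315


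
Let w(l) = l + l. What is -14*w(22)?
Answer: -616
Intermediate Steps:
w(l) = 2*l
-14*w(22) = -28*22 = -14*44 = -616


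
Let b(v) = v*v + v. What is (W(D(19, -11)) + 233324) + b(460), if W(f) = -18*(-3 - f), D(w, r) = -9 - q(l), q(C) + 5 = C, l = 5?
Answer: 445276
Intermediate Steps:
q(C) = -5 + C
b(v) = v + v**2 (b(v) = v**2 + v = v + v**2)
D(w, r) = -9 (D(w, r) = -9 - (-5 + 5) = -9 - 1*0 = -9 + 0 = -9)
W(f) = 54 + 18*f
(W(D(19, -11)) + 233324) + b(460) = ((54 + 18*(-9)) + 233324) + 460*(1 + 460) = ((54 - 162) + 233324) + 460*461 = (-108 + 233324) + 212060 = 233216 + 212060 = 445276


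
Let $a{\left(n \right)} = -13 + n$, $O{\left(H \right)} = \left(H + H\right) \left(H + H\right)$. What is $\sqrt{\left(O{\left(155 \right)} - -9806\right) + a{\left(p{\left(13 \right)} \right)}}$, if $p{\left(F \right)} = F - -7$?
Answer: $\sqrt{105913} \approx 325.44$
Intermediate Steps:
$p{\left(F \right)} = 7 + F$ ($p{\left(F \right)} = F + 7 = 7 + F$)
$O{\left(H \right)} = 4 H^{2}$ ($O{\left(H \right)} = 2 H 2 H = 4 H^{2}$)
$\sqrt{\left(O{\left(155 \right)} - -9806\right) + a{\left(p{\left(13 \right)} \right)}} = \sqrt{\left(4 \cdot 155^{2} - -9806\right) + \left(-13 + \left(7 + 13\right)\right)} = \sqrt{\left(4 \cdot 24025 + 9806\right) + \left(-13 + 20\right)} = \sqrt{\left(96100 + 9806\right) + 7} = \sqrt{105906 + 7} = \sqrt{105913}$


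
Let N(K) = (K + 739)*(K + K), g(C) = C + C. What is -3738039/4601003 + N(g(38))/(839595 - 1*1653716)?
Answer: -328471663669/340524833033 ≈ -0.96460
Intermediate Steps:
g(C) = 2*C
N(K) = 2*K*(739 + K) (N(K) = (739 + K)*(2*K) = 2*K*(739 + K))
-3738039/4601003 + N(g(38))/(839595 - 1*1653716) = -3738039/4601003 + (2*(2*38)*(739 + 2*38))/(839595 - 1*1653716) = -3738039*1/4601003 + (2*76*(739 + 76))/(839595 - 1653716) = -3738039/4601003 + (2*76*815)/(-814121) = -3738039/4601003 + 123880*(-1/814121) = -3738039/4601003 - 123880/814121 = -328471663669/340524833033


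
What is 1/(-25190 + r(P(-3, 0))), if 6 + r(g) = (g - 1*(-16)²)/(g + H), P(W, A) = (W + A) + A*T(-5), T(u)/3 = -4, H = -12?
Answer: -15/377681 ≈ -3.9716e-5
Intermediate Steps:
T(u) = -12 (T(u) = 3*(-4) = -12)
P(W, A) = W - 11*A (P(W, A) = (W + A) + A*(-12) = (A + W) - 12*A = W - 11*A)
r(g) = -6 + (-256 + g)/(-12 + g) (r(g) = -6 + (g - 1*(-16)²)/(g - 12) = -6 + (g - 1*256)/(-12 + g) = -6 + (g - 256)/(-12 + g) = -6 + (-256 + g)/(-12 + g))
1/(-25190 + r(P(-3, 0))) = 1/(-25190 + (-184 - 5*(-3 - 11*0))/(-12 + (-3 - 11*0))) = 1/(-25190 + (-184 - 5*(-3 + 0))/(-12 + (-3 + 0))) = 1/(-25190 + (-184 - 5*(-3))/(-12 - 3)) = 1/(-25190 + (-184 + 15)/(-15)) = 1/(-25190 - 1/15*(-169)) = 1/(-25190 + 169/15) = 1/(-377681/15) = -15/377681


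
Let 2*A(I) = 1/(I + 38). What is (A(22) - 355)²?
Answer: 1814674801/14400 ≈ 1.2602e+5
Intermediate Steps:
A(I) = 1/(2*(38 + I)) (A(I) = 1/(2*(I + 38)) = 1/(2*(38 + I)))
(A(22) - 355)² = (1/(2*(38 + 22)) - 355)² = ((½)/60 - 355)² = ((½)*(1/60) - 355)² = (1/120 - 355)² = (-42599/120)² = 1814674801/14400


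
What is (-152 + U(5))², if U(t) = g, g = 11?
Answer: 19881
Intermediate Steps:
U(t) = 11
(-152 + U(5))² = (-152 + 11)² = (-141)² = 19881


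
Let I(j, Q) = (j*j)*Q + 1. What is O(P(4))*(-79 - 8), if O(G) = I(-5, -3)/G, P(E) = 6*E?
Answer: 1073/4 ≈ 268.25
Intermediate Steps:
I(j, Q) = 1 + Q*j**2 (I(j, Q) = j**2*Q + 1 = Q*j**2 + 1 = 1 + Q*j**2)
O(G) = -74/G (O(G) = (1 - 3*(-5)**2)/G = (1 - 3*25)/G = (1 - 75)/G = -74/G)
O(P(4))*(-79 - 8) = (-74/(6*4))*(-79 - 8) = -74/24*(-87) = -74*1/24*(-87) = -37/12*(-87) = 1073/4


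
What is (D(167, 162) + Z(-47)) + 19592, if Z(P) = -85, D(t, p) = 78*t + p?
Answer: 32695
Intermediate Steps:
D(t, p) = p + 78*t
(D(167, 162) + Z(-47)) + 19592 = ((162 + 78*167) - 85) + 19592 = ((162 + 13026) - 85) + 19592 = (13188 - 85) + 19592 = 13103 + 19592 = 32695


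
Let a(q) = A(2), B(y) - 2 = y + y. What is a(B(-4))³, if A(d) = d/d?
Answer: 1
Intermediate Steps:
B(y) = 2 + 2*y (B(y) = 2 + (y + y) = 2 + 2*y)
A(d) = 1
a(q) = 1
a(B(-4))³ = 1³ = 1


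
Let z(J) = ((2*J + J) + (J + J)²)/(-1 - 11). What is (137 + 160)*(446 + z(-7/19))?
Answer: 191295225/1444 ≈ 1.3248e+5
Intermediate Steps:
z(J) = -J²/3 - J/4 (z(J) = (3*J + (2*J)²)/(-12) = (3*J + 4*J²)*(-1/12) = -J²/3 - J/4)
(137 + 160)*(446 + z(-7/19)) = (137 + 160)*(446 - (-7/19)*(3 + 4*(-7/19))/12) = 297*(446 - (-7*1/19)*(3 + 4*(-7*1/19))/12) = 297*(446 - 1/12*(-7/19)*(3 + 4*(-7/19))) = 297*(446 - 1/12*(-7/19)*(3 - 28/19)) = 297*(446 - 1/12*(-7/19)*29/19) = 297*(446 + 203/4332) = 297*(1932275/4332) = 191295225/1444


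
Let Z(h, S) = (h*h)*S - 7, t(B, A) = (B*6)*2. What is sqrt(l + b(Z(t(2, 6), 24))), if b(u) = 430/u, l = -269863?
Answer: I*sqrt(51519401488697)/13817 ≈ 519.48*I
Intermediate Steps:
t(B, A) = 12*B (t(B, A) = (6*B)*2 = 12*B)
Z(h, S) = -7 + S*h**2 (Z(h, S) = h**2*S - 7 = S*h**2 - 7 = -7 + S*h**2)
sqrt(l + b(Z(t(2, 6), 24))) = sqrt(-269863 + 430/(-7 + 24*(12*2)**2)) = sqrt(-269863 + 430/(-7 + 24*24**2)) = sqrt(-269863 + 430/(-7 + 24*576)) = sqrt(-269863 + 430/(-7 + 13824)) = sqrt(-269863 + 430/13817) = sqrt(-3728696641/13817) = I*sqrt(51519401488697)/13817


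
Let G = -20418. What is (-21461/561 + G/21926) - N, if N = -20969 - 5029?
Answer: 14513910302/559113 ≈ 25959.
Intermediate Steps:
N = -25998
(-21461/561 + G/21926) - N = (-21461/561 - 20418/21926) - 1*(-25998) = (-21461*1/561 - 20418*1/21926) + 25998 = (-1951/51 - 10209/10963) + 25998 = -21909472/559113 + 25998 = 14513910302/559113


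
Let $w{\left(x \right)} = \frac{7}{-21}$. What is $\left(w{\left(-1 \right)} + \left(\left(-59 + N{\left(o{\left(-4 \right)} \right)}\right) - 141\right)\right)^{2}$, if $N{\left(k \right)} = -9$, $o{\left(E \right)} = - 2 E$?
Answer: $\frac{394384}{9} \approx 43820.0$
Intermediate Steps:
$w{\left(x \right)} = - \frac{1}{3}$ ($w{\left(x \right)} = 7 \left(- \frac{1}{21}\right) = - \frac{1}{3}$)
$\left(w{\left(-1 \right)} + \left(\left(-59 + N{\left(o{\left(-4 \right)} \right)}\right) - 141\right)\right)^{2} = \left(- \frac{1}{3} - 209\right)^{2} = \left(- \frac{628}{3}\right)^{2} = \frac{394384}{9}$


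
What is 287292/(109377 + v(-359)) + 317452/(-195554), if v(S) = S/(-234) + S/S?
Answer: 2510626702070/2502583835147 ≈ 1.0032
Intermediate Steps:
v(S) = 1 - S/234 (v(S) = S*(-1/234) + 1 = -S/234 + 1 = 1 - S/234)
287292/(109377 + v(-359)) + 317452/(-195554) = 287292/(109377 + (1 - 1/234*(-359))) + 317452/(-195554) = 287292/(109377 + (1 + 359/234)) + 317452*(-1/195554) = 287292/(109377 + 593/234) - 158726/97777 = 287292/(25594811/234) - 158726/97777 = 287292*(234/25594811) - 158726/97777 = 67226328/25594811 - 158726/97777 = 2510626702070/2502583835147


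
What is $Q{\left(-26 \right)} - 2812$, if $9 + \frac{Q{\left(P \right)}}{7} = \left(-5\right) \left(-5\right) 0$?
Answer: $-2875$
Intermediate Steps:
$Q{\left(P \right)} = -63$ ($Q{\left(P \right)} = -63 + 7 \left(-5\right) \left(-5\right) 0 = -63 + 7 \cdot 25 \cdot 0 = -63 + 7 \cdot 0 = -63 + 0 = -63$)
$Q{\left(-26 \right)} - 2812 = -63 - 2812 = -2875$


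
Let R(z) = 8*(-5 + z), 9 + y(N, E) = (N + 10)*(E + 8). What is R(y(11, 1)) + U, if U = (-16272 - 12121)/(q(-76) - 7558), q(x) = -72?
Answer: 10710393/7630 ≈ 1403.7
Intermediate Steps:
y(N, E) = -9 + (8 + E)*(10 + N) (y(N, E) = -9 + (N + 10)*(E + 8) = -9 + (10 + N)*(8 + E) = -9 + (8 + E)*(10 + N))
R(z) = -40 + 8*z
U = 28393/7630 (U = (-16272 - 12121)/(-72 - 7558) = -28393/(-7630) = -28393*(-1/7630) = 28393/7630 ≈ 3.7212)
R(y(11, 1)) + U = (-40 + 8*(71 + 8*11 + 10*1 + 1*11)) + 28393/7630 = (-40 + 8*(71 + 88 + 10 + 11)) + 28393/7630 = (-40 + 8*180) + 28393/7630 = (-40 + 1440) + 28393/7630 = 1400 + 28393/7630 = 10710393/7630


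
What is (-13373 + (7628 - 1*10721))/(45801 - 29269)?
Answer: -8233/8266 ≈ -0.99601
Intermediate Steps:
(-13373 + (7628 - 1*10721))/(45801 - 29269) = (-13373 + (7628 - 10721))/16532 = (-13373 - 3093)*(1/16532) = -16466*1/16532 = -8233/8266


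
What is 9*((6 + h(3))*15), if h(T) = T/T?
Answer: 945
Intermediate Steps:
h(T) = 1
9*((6 + h(3))*15) = 9*((6 + 1)*15) = 9*(7*15) = 9*105 = 945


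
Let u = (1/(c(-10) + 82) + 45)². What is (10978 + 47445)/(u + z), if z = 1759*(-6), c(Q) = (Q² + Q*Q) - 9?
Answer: -4354207767/635633270 ≈ -6.8502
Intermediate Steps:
c(Q) = -9 + 2*Q² (c(Q) = (Q² + Q²) - 9 = 2*Q² - 9 = -9 + 2*Q²)
z = -10554
u = 150945796/74529 (u = (1/((-9 + 2*(-10)²) + 82) + 45)² = (1/((-9 + 2*100) + 82) + 45)² = (1/((-9 + 200) + 82) + 45)² = (1/(191 + 82) + 45)² = (1/273 + 45)² = (12286/273)² = 150945796/74529 ≈ 2025.3)
(10978 + 47445)/(u + z) = (10978 + 47445)/(150945796/74529 - 10554) = 58423/(-635633270/74529) = 58423*(-74529/635633270) = -4354207767/635633270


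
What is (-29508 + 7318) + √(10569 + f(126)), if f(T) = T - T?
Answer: -22190 + √10569 ≈ -22087.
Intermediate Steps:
f(T) = 0
(-29508 + 7318) + √(10569 + f(126)) = (-29508 + 7318) + √(10569 + 0) = -22190 + √10569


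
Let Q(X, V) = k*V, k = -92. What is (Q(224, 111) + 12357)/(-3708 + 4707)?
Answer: 715/333 ≈ 2.1471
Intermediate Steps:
Q(X, V) = -92*V
(Q(224, 111) + 12357)/(-3708 + 4707) = (-92*111 + 12357)/(-3708 + 4707) = (-10212 + 12357)/999 = 2145*(1/999) = 715/333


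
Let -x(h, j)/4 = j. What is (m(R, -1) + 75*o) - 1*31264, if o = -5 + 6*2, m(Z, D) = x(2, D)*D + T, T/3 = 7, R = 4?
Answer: -30722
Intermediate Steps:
x(h, j) = -4*j
T = 21 (T = 3*7 = 21)
m(Z, D) = 21 - 4*D² (m(Z, D) = (-4*D)*D + 21 = -4*D² + 21 = 21 - 4*D²)
o = 7 (o = -5 + 12 = 7)
(m(R, -1) + 75*o) - 1*31264 = ((21 - 4*(-1)²) + 75*7) - 1*31264 = ((21 - 4*1) + 525) - 31264 = ((21 - 4) + 525) - 31264 = (17 + 525) - 31264 = 542 - 31264 = -30722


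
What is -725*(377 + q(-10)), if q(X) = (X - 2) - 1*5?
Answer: -261000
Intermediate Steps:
q(X) = -7 + X (q(X) = (-2 + X) - 5 = -7 + X)
-725*(377 + q(-10)) = -725*(377 + (-7 - 10)) = -725*(377 - 17) = -725*360 = -261000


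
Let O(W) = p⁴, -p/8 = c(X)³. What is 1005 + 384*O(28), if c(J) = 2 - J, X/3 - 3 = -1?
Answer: 26388279067629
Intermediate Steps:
X = 6 (X = 9 + 3*(-1) = 9 - 3 = 6)
p = 512 (p = -8*(2 - 1*6)³ = -8*(2 - 6)³ = -8*(-4)³ = -8*(-64) = 512)
O(W) = 68719476736 (O(W) = 512⁴ = 68719476736)
1005 + 384*O(28) = 1005 + 384*68719476736 = 1005 + 26388279066624 = 26388279067629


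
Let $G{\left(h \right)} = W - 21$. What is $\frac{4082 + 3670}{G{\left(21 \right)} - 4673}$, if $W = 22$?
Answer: $- \frac{969}{584} \approx -1.6592$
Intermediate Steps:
$G{\left(h \right)} = 1$ ($G{\left(h \right)} = 22 - 21 = 1$)
$\frac{4082 + 3670}{G{\left(21 \right)} - 4673} = \frac{4082 + 3670}{1 - 4673} = \frac{7752}{-4672} = 7752 \left(- \frac{1}{4672}\right) = - \frac{969}{584}$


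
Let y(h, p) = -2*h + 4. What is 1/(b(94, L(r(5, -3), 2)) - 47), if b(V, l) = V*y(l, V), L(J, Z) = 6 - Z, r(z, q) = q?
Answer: -1/423 ≈ -0.0023641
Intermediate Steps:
y(h, p) = 4 - 2*h
b(V, l) = V*(4 - 2*l)
1/(b(94, L(r(5, -3), 2)) - 47) = 1/(2*94*(2 - (6 - 1*2)) - 47) = 1/(2*94*(2 - (6 - 2)) - 47) = 1/(2*94*(2 - 1*4) - 47) = 1/(2*94*(2 - 4) - 47) = 1/(2*94*(-2) - 47) = 1/(-376 - 47) = 1/(-423) = -1/423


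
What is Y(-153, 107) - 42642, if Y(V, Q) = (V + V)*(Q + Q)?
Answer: -108126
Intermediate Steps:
Y(V, Q) = 4*Q*V (Y(V, Q) = (2*V)*(2*Q) = 4*Q*V)
Y(-153, 107) - 42642 = 4*107*(-153) - 42642 = -65484 - 42642 = -108126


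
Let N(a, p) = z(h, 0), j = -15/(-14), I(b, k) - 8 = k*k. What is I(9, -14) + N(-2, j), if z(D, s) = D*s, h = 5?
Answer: 204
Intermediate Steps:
I(b, k) = 8 + k² (I(b, k) = 8 + k*k = 8 + k²)
j = 15/14 (j = -15*(-1/14) = 15/14 ≈ 1.0714)
N(a, p) = 0 (N(a, p) = 5*0 = 0)
I(9, -14) + N(-2, j) = (8 + (-14)²) + 0 = (8 + 196) + 0 = 204 + 0 = 204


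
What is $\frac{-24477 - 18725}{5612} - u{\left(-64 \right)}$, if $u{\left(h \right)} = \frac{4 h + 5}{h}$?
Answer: $- \frac{1043385}{89792} \approx -11.62$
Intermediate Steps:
$u{\left(h \right)} = \frac{5 + 4 h}{h}$
$\frac{-24477 - 18725}{5612} - u{\left(-64 \right)} = \frac{-24477 - 18725}{5612} - \left(4 + \frac{5}{-64}\right) = \left(-43202\right) \frac{1}{5612} - \left(4 + 5 \left(- \frac{1}{64}\right)\right) = - \frac{21601}{2806} - \left(4 - \frac{5}{64}\right) = - \frac{21601}{2806} - \frac{251}{64} = - \frac{1043385}{89792}$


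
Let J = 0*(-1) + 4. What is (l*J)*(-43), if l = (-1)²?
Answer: -172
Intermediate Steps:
l = 1
J = 4 (J = 0 + 4 = 4)
(l*J)*(-43) = (1*4)*(-43) = 4*(-43) = -172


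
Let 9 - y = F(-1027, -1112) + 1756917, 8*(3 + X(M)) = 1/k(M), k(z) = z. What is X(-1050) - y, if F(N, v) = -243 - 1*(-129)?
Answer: 14757044399/8400 ≈ 1.7568e+6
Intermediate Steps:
F(N, v) = -114 (F(N, v) = -243 + 129 = -114)
X(M) = -3 + 1/(8*M)
y = -1756794 (y = 9 - (-114 + 1756917) = 9 - 1*1756803 = 9 - 1756803 = -1756794)
X(-1050) - y = (-3 + (⅛)/(-1050)) - 1*(-1756794) = (-3 + (⅛)*(-1/1050)) + 1756794 = (-3 - 1/8400) + 1756794 = -25201/8400 + 1756794 = 14757044399/8400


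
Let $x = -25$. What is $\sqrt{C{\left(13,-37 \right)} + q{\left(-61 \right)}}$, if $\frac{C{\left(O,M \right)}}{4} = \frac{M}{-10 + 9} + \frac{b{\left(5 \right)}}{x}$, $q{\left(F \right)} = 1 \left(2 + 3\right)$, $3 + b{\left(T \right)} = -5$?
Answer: $\frac{\sqrt{3857}}{5} \approx 12.421$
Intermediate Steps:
$b{\left(T \right)} = -8$ ($b{\left(T \right)} = -3 - 5 = -8$)
$q{\left(F \right)} = 5$ ($q{\left(F \right)} = 1 \cdot 5 = 5$)
$C{\left(O,M \right)} = \frac{32}{25} - 4 M$ ($C{\left(O,M \right)} = 4 \left(\frac{M}{-10 + 9} - \frac{8}{-25}\right) = 4 \left(\frac{M}{-1} - - \frac{8}{25}\right) = 4 \left(M \left(-1\right) + \frac{8}{25}\right) = 4 \left(- M + \frac{8}{25}\right) = 4 \left(\frac{8}{25} - M\right) = \frac{32}{25} - 4 M$)
$\sqrt{C{\left(13,-37 \right)} + q{\left(-61 \right)}} = \sqrt{\left(\frac{32}{25} - -148\right) + 5} = \sqrt{\left(\frac{32}{25} + 148\right) + 5} = \sqrt{\frac{3732}{25} + 5} = \sqrt{\frac{3857}{25}} = \frac{\sqrt{3857}}{5}$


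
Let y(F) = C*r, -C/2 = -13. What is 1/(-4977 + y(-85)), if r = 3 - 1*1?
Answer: -1/4925 ≈ -0.00020305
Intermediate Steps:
C = 26 (C = -2*(-13) = 26)
r = 2 (r = 3 - 1 = 2)
y(F) = 52 (y(F) = 26*2 = 52)
1/(-4977 + y(-85)) = 1/(-4977 + 52) = 1/(-4925) = -1/4925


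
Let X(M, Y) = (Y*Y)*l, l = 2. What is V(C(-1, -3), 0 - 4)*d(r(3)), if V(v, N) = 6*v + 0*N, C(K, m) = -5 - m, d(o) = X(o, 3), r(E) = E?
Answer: -216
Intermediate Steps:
X(M, Y) = 2*Y**2 (X(M, Y) = (Y*Y)*2 = Y**2*2 = 2*Y**2)
d(o) = 18 (d(o) = 2*3**2 = 2*9 = 18)
V(v, N) = 6*v (V(v, N) = 6*v + 0 = 6*v)
V(C(-1, -3), 0 - 4)*d(r(3)) = (6*(-5 - 1*(-3)))*18 = (6*(-5 + 3))*18 = (6*(-2))*18 = -12*18 = -216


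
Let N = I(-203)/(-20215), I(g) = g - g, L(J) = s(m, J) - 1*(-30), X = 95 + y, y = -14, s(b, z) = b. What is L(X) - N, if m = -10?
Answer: 20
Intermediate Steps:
X = 81 (X = 95 - 14 = 81)
L(J) = 20 (L(J) = -10 - 1*(-30) = -10 + 30 = 20)
I(g) = 0
N = 0 (N = 0/(-20215) = 0*(-1/20215) = 0)
L(X) - N = 20 - 1*0 = 20 + 0 = 20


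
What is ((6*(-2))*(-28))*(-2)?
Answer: -672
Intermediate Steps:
((6*(-2))*(-28))*(-2) = -12*(-28)*(-2) = 336*(-2) = -672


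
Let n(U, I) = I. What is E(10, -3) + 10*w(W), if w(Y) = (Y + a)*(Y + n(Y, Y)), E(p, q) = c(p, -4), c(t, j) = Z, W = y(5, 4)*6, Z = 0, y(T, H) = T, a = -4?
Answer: 15600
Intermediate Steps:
W = 30 (W = 5*6 = 30)
c(t, j) = 0
E(p, q) = 0
w(Y) = 2*Y*(-4 + Y) (w(Y) = (Y - 4)*(Y + Y) = (-4 + Y)*(2*Y) = 2*Y*(-4 + Y))
E(10, -3) + 10*w(W) = 0 + 10*(2*30*(-4 + 30)) = 0 + 10*(2*30*26) = 0 + 10*1560 = 0 + 15600 = 15600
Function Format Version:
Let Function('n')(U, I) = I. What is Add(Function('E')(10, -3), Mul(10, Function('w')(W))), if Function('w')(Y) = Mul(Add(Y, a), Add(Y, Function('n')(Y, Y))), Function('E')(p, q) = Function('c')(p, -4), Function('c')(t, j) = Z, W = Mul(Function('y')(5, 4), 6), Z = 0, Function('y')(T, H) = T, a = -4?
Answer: 15600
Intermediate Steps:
W = 30 (W = Mul(5, 6) = 30)
Function('c')(t, j) = 0
Function('E')(p, q) = 0
Function('w')(Y) = Mul(2, Y, Add(-4, Y)) (Function('w')(Y) = Mul(Add(Y, -4), Add(Y, Y)) = Mul(Add(-4, Y), Mul(2, Y)) = Mul(2, Y, Add(-4, Y)))
Add(Function('E')(10, -3), Mul(10, Function('w')(W))) = Add(0, Mul(10, Mul(2, 30, Add(-4, 30)))) = Add(0, Mul(10, Mul(2, 30, 26))) = Add(0, Mul(10, 1560)) = Add(0, 15600) = 15600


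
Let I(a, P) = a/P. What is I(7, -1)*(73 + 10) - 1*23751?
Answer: -24332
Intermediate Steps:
I(7, -1)*(73 + 10) - 1*23751 = (7/(-1))*(73 + 10) - 1*23751 = (7*(-1))*83 - 23751 = -7*83 - 23751 = -581 - 23751 = -24332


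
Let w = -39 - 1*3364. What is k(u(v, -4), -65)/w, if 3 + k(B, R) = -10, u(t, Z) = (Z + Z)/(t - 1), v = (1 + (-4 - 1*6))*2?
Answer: 13/3403 ≈ 0.0038202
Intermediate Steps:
v = -18 (v = (1 + (-4 - 6))*2 = (1 - 10)*2 = -9*2 = -18)
u(t, Z) = 2*Z/(-1 + t) (u(t, Z) = (2*Z)/(-1 + t) = 2*Z/(-1 + t))
k(B, R) = -13 (k(B, R) = -3 - 10 = -13)
w = -3403 (w = -39 - 3364 = -3403)
k(u(v, -4), -65)/w = -13/(-3403) = -13*(-1/3403) = 13/3403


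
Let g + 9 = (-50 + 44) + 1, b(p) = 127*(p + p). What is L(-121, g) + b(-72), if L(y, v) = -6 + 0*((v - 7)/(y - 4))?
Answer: -18294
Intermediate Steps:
b(p) = 254*p (b(p) = 127*(2*p) = 254*p)
g = -14 (g = -9 + ((-50 + 44) + 1) = -9 + (-6 + 1) = -9 - 5 = -14)
L(y, v) = -6 (L(y, v) = -6 + 0*((-7 + v)/(-4 + y)) = -6 + 0 = -6)
L(-121, g) + b(-72) = -6 + 254*(-72) = -6 - 18288 = -18294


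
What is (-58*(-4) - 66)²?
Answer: 27556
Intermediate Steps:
(-58*(-4) - 66)² = (232 - 66)² = 166² = 27556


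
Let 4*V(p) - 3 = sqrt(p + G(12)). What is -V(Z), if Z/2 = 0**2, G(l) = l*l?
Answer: -15/4 ≈ -3.7500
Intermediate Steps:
G(l) = l**2
Z = 0 (Z = 2*0**2 = 2*0 = 0)
V(p) = 3/4 + sqrt(144 + p)/4 (V(p) = 3/4 + sqrt(p + 12**2)/4 = 3/4 + sqrt(p + 144)/4 = 3/4 + sqrt(144 + p)/4)
-V(Z) = -(3/4 + sqrt(144 + 0)/4) = -(3/4 + sqrt(144)/4) = -(3/4 + (1/4)*12) = -(3/4 + 3) = -1*15/4 = -15/4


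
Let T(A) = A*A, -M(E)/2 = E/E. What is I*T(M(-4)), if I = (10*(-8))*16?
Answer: -5120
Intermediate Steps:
M(E) = -2 (M(E) = -2*E/E = -2*1 = -2)
T(A) = A²
I = -1280 (I = -80*16 = -1280)
I*T(M(-4)) = -1280*(-2)² = -1280*4 = -5120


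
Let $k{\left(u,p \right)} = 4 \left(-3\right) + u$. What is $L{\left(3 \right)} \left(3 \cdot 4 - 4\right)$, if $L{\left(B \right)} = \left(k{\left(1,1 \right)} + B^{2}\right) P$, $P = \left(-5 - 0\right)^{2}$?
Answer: $-400$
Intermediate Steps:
$P = 25$ ($P = \left(-5 + 0\right)^{2} = \left(-5\right)^{2} = 25$)
$k{\left(u,p \right)} = -12 + u$
$L{\left(B \right)} = -275 + 25 B^{2}$ ($L{\left(B \right)} = \left(\left(-12 + 1\right) + B^{2}\right) 25 = \left(-11 + B^{2}\right) 25 = -275 + 25 B^{2}$)
$L{\left(3 \right)} \left(3 \cdot 4 - 4\right) = \left(-275 + 25 \cdot 3^{2}\right) \left(3 \cdot 4 - 4\right) = \left(-275 + 25 \cdot 9\right) \left(12 - 4\right) = \left(-275 + 225\right) 8 = \left(-50\right) 8 = -400$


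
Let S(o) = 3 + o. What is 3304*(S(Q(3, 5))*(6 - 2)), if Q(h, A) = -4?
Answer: -13216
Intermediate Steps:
3304*(S(Q(3, 5))*(6 - 2)) = 3304*((3 - 4)*(6 - 2)) = 3304*(-1*4) = 3304*(-4) = -13216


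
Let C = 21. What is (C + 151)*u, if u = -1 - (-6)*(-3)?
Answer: -3268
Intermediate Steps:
u = -19 (u = -1 - 6*3 = -1 - 18 = -19)
(C + 151)*u = (21 + 151)*(-19) = 172*(-19) = -3268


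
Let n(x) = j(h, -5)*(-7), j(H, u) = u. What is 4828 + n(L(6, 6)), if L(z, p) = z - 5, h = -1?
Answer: 4863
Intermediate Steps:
L(z, p) = -5 + z
n(x) = 35 (n(x) = -5*(-7) = 35)
4828 + n(L(6, 6)) = 4828 + 35 = 4863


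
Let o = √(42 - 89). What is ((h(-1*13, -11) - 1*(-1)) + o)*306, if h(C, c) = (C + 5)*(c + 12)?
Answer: -2142 + 306*I*√47 ≈ -2142.0 + 2097.8*I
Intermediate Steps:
h(C, c) = (5 + C)*(12 + c)
o = I*√47 (o = √(-47) = I*√47 ≈ 6.8557*I)
((h(-1*13, -11) - 1*(-1)) + o)*306 = (((60 + 5*(-11) + 12*(-1*13) - 1*13*(-11)) - 1*(-1)) + I*√47)*306 = (((60 - 55 + 12*(-13) - 13*(-11)) + 1) + I*√47)*306 = (((60 - 55 - 156 + 143) + 1) + I*√47)*306 = ((-8 + 1) + I*√47)*306 = (-7 + I*√47)*306 = -2142 + 306*I*√47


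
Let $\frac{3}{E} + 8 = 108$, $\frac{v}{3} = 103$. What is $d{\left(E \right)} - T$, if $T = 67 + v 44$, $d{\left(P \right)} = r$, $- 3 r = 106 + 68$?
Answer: $-13721$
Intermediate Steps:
$v = 309$ ($v = 3 \cdot 103 = 309$)
$E = \frac{3}{100}$ ($E = \frac{3}{-8 + 108} = \frac{3}{100} \approx 0.03$)
$r = -58$ ($r = - \frac{106 + 68}{3} = \left(- \frac{1}{3}\right) 174 = -58$)
$d{\left(P \right)} = -58$
$T = 13663$ ($T = 67 + 309 \cdot 44 = 67 + 13596 = 13663$)
$d{\left(E \right)} - T = -58 - 13663 = -13721$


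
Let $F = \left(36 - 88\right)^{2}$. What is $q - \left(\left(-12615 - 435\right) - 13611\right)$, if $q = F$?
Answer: $29365$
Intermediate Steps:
$F = 2704$ ($F = \left(-52\right)^{2} = 2704$)
$q = 2704$
$q - \left(\left(-12615 - 435\right) - 13611\right) = 2704 - \left(\left(-12615 - 435\right) - 13611\right) = 2704 - \left(-13050 - 13611\right) = 2704 - -26661 = 2704 + 26661 = 29365$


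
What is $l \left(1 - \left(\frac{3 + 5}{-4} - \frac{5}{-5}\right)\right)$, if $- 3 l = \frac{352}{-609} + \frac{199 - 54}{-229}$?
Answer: $\frac{337826}{418383} \approx 0.80746$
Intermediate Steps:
$l = \frac{168913}{418383}$ ($l = - \frac{\frac{352}{-609} + \frac{199 - 54}{-229}}{3} = - \frac{352 \left(- \frac{1}{609}\right) + 145 \left(- \frac{1}{229}\right)}{3} = - \frac{- \frac{352}{609} - \frac{145}{229}}{3} = \left(- \frac{1}{3}\right) \left(- \frac{168913}{139461}\right) = \frac{168913}{418383} \approx 0.40373$)
$l \left(1 - \left(\frac{3 + 5}{-4} - \frac{5}{-5}\right)\right) = \frac{168913 \left(1 - \left(\frac{3 + 5}{-4} - \frac{5}{-5}\right)\right)}{418383} = \frac{168913 \left(1 - \left(8 \left(- \frac{1}{4}\right) - -1\right)\right)}{418383} = \frac{168913 \left(1 - \left(-2 + 1\right)\right)}{418383} = \frac{168913 \left(1 - -1\right)}{418383} = \frac{168913 \left(1 + 1\right)}{418383} = \frac{168913}{418383} \cdot 2 = \frac{337826}{418383}$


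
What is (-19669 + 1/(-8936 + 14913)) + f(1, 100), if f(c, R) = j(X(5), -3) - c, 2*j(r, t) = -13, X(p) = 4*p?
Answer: -235212879/11954 ≈ -19677.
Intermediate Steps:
j(r, t) = -13/2 (j(r, t) = (½)*(-13) = -13/2)
f(c, R) = -13/2 - c
(-19669 + 1/(-8936 + 14913)) + f(1, 100) = (-19669 + 1/(-8936 + 14913)) + (-13/2 - 1*1) = (-19669 + 1/5977) + (-13/2 - 1) = (-19669 + 1/5977) - 15/2 = -117561612/5977 - 15/2 = -235212879/11954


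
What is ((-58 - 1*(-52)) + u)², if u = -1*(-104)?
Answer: 9604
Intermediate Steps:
u = 104
((-58 - 1*(-52)) + u)² = ((-58 - 1*(-52)) + 104)² = ((-58 + 52) + 104)² = (-6 + 104)² = 98² = 9604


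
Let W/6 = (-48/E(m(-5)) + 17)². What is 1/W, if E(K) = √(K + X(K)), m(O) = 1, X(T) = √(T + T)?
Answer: (1 + √2)/(6*(48 - 17*√(1 + √2))²) ≈ 0.00086355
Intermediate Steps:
X(T) = √2*√T (X(T) = √(2*T) = √2*√T)
E(K) = √(K + √2*√K)
W = 6*(17 - 48/√(1 + √2))² (W = 6*(-48/√(1 + √2*√1) + 17)² = 6*(-48/√(1 + √2*1) + 17)² = 6*(-48/√(1 + √2) + 17)² = 6*(17 - 48/√(1 + √2))² ≈ 1158.0)
1/W = 1/(-12090 + 9792*√(1 + √2) + 13824*√2 - 9792*√2*√(1 + √2))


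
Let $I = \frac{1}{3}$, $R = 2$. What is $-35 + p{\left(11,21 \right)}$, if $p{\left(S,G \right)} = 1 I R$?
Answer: $- \frac{103}{3} \approx -34.333$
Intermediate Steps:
$I = \frac{1}{3} \approx 0.33333$
$p{\left(S,G \right)} = \frac{2}{3}$ ($p{\left(S,G \right)} = 1 \cdot \frac{1}{3} \cdot 2 = \frac{1}{3} \cdot 2 = \frac{2}{3}$)
$-35 + p{\left(11,21 \right)} = -35 + \frac{2}{3} = - \frac{103}{3}$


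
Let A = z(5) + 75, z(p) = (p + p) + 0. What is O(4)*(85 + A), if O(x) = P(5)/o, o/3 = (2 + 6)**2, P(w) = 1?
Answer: 85/96 ≈ 0.88542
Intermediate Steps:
o = 192 (o = 3*(2 + 6)**2 = 3*8**2 = 3*64 = 192)
O(x) = 1/192
z(p) = 2*p (z(p) = 2*p + 0 = 2*p)
A = 85 (A = 2*5 + 75 = 10 + 75 = 85)
O(4)*(85 + A) = (85 + 85)/192 = (1/192)*170 = 85/96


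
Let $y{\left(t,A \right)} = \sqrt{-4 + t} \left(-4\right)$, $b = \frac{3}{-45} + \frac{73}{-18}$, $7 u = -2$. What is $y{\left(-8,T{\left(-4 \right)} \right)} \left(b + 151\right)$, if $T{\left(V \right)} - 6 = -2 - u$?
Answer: $- \frac{52876 i \sqrt{3}}{45} \approx - 2035.2 i$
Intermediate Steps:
$u = - \frac{2}{7}$ ($u = \frac{1}{7} \left(-2\right) = - \frac{2}{7} \approx -0.28571$)
$T{\left(V \right)} = \frac{30}{7}$ ($T{\left(V \right)} = 6 - \frac{12}{7} = \frac{30}{7}$)
$b = - \frac{371}{90}$ ($b = 3 \left(- \frac{1}{45}\right) + 73 \left(- \frac{1}{18}\right) = - \frac{1}{15} - \frac{73}{18} = - \frac{371}{90} \approx -4.1222$)
$y{\left(t,A \right)} = - 4 \sqrt{-4 + t}$
$y{\left(-8,T{\left(-4 \right)} \right)} \left(b + 151\right) = - 4 \sqrt{-4 - 8} \left(- \frac{371}{90} + 151\right) = - 4 \sqrt{-12} \cdot \frac{13219}{90} = - 4 \cdot 2 i \sqrt{3} \cdot \frac{13219}{90} = - 8 i \sqrt{3} \cdot \frac{13219}{90} = - \frac{52876 i \sqrt{3}}{45}$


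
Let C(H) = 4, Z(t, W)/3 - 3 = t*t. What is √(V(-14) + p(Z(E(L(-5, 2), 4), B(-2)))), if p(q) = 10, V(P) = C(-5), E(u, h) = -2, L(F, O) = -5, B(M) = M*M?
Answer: √14 ≈ 3.7417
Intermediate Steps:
B(M) = M²
Z(t, W) = 9 + 3*t² (Z(t, W) = 9 + 3*(t*t) = 9 + 3*t²)
V(P) = 4
√(V(-14) + p(Z(E(L(-5, 2), 4), B(-2)))) = √(4 + 10) = √14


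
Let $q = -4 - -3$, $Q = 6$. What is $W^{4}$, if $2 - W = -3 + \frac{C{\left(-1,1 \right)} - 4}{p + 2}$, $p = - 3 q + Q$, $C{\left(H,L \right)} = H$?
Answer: $\frac{12960000}{14641} \approx 885.19$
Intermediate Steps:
$q = -1$ ($q = -4 + 3 = -1$)
$p = 9$ ($p = \left(-3\right) \left(-1\right) + 6 = 3 + 6 = 9$)
$W = \frac{60}{11}$ ($W = 2 - \left(-3 + \frac{-1 - 4}{9 + 2}\right) = 2 - \left(-3 - \frac{5}{11}\right) = 2 - - \frac{38}{11} = 2 + \frac{38}{11} = \frac{60}{11} \approx 5.4545$)
$W^{4} = \left(\frac{60}{11}\right)^{4} = \frac{12960000}{14641}$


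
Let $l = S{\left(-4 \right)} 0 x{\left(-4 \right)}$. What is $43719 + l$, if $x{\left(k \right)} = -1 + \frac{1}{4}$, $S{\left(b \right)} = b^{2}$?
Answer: $43719$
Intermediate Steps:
$x{\left(k \right)} = - \frac{3}{4}$ ($x{\left(k \right)} = -1 + \frac{1}{4} = - \frac{3}{4}$)
$l = 0$ ($l = \left(-4\right)^{2} \cdot 0 \left(- \frac{3}{4}\right) = 16 \cdot 0 \left(- \frac{3}{4}\right) = 0 \left(- \frac{3}{4}\right) = 0$)
$43719 + l = 43719 + 0 = 43719$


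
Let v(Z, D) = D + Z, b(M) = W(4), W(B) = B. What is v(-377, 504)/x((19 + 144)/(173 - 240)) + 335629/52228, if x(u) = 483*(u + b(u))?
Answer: 17465832787/2648743020 ≈ 6.5940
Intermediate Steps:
b(M) = 4
x(u) = 1932 + 483*u (x(u) = 483*(u + 4) = 483*(4 + u) = 1932 + 483*u)
v(-377, 504)/x((19 + 144)/(173 - 240)) + 335629/52228 = (504 - 377)/(1932 + 483*((19 + 144)/(173 - 240))) + 335629/52228 = 127/(1932 + 483*(163/(-67))) + 335629*(1/52228) = 127/(1932 + 483*(163*(-1/67))) + 335629/52228 = 127/(1932 + 483*(-163/67)) + 335629/52228 = 127/(1932 - 78729/67) + 335629/52228 = 127/(50715/67) + 335629/52228 = 127*(67/50715) + 335629/52228 = 8509/50715 + 335629/52228 = 17465832787/2648743020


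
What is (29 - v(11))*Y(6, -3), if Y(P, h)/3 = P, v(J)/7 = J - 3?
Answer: -486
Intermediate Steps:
v(J) = -21 + 7*J (v(J) = 7*(J - 3) = 7*(-3 + J) = -21 + 7*J)
Y(P, h) = 3*P
(29 - v(11))*Y(6, -3) = (29 - (-21 + 7*11))*(3*6) = (29 - (-21 + 77))*18 = (29 - 1*56)*18 = (29 - 56)*18 = -27*18 = -486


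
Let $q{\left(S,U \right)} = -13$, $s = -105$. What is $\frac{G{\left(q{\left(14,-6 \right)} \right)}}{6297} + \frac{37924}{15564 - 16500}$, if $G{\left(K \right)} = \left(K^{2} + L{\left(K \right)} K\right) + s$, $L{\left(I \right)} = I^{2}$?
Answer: $- \frac{20066993}{491166} \approx -40.856$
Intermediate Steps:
$G{\left(K \right)} = -105 + K^{2} + K^{3}$ ($G{\left(K \right)} = \left(K^{2} + K^{2} K\right) - 105 = \left(K^{2} + K^{3}\right) - 105 = -105 + K^{2} + K^{3}$)
$\frac{G{\left(q{\left(14,-6 \right)} \right)}}{6297} + \frac{37924}{15564 - 16500} = \frac{-105 + \left(-13\right)^{2} + \left(-13\right)^{3}}{6297} + \frac{37924}{15564 - 16500} = \left(-105 + 169 - 2197\right) \frac{1}{6297} + \frac{37924}{15564 - 16500} = \left(-2133\right) \frac{1}{6297} + \frac{37924}{-936} = - \frac{711}{2099} + 37924 \left(- \frac{1}{936}\right) = - \frac{711}{2099} - \frac{9481}{234} = - \frac{20066993}{491166}$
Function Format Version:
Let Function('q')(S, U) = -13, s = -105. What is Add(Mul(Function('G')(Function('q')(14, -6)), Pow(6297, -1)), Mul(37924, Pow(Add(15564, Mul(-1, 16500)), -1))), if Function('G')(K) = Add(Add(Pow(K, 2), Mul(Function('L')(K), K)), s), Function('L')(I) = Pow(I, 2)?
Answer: Rational(-20066993, 491166) ≈ -40.856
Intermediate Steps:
Function('G')(K) = Add(-105, Pow(K, 2), Pow(K, 3)) (Function('G')(K) = Add(Add(Pow(K, 2), Mul(Pow(K, 2), K)), -105) = Add(Add(Pow(K, 2), Pow(K, 3)), -105) = Add(-105, Pow(K, 2), Pow(K, 3)))
Add(Mul(Function('G')(Function('q')(14, -6)), Pow(6297, -1)), Mul(37924, Pow(Add(15564, Mul(-1, 16500)), -1))) = Add(Mul(Add(-105, Pow(-13, 2), Pow(-13, 3)), Pow(6297, -1)), Mul(37924, Pow(Add(15564, Mul(-1, 16500)), -1))) = Add(Mul(Add(-105, 169, -2197), Rational(1, 6297)), Mul(37924, Pow(Add(15564, -16500), -1))) = Add(Mul(-2133, Rational(1, 6297)), Mul(37924, Pow(-936, -1))) = Add(Rational(-711, 2099), Mul(37924, Rational(-1, 936))) = Add(Rational(-711, 2099), Rational(-9481, 234)) = Rational(-20066993, 491166)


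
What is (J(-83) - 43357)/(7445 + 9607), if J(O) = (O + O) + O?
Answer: -21803/8526 ≈ -2.5572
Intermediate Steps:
J(O) = 3*O (J(O) = 2*O + O = 3*O)
(J(-83) - 43357)/(7445 + 9607) = (3*(-83) - 43357)/(7445 + 9607) = (-249 - 43357)/17052 = -43606*1/17052 = -21803/8526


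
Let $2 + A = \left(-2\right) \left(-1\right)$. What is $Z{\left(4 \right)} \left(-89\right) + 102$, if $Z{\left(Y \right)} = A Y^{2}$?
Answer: $102$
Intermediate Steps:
$A = 0$ ($A = -2 - -2 = -2 + 2 = 0$)
$Z{\left(Y \right)} = 0$ ($Z{\left(Y \right)} = 0 Y^{2} = 0$)
$Z{\left(4 \right)} \left(-89\right) + 102 = 0 \left(-89\right) + 102 = 0 + 102 = 102$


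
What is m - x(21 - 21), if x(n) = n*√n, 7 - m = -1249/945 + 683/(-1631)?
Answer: 274931/31455 ≈ 8.7404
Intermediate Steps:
m = 274931/31455 (m = 7 - (-1249/945 + 683/(-1631)) = 7 - (-1249*1/945 + 683*(-1/1631)) = 7 - (-1249/945 - 683/1631) = 7 - 1*(-54746/31455) = 7 + 54746/31455 = 274931/31455 ≈ 8.7404)
x(n) = n^(3/2)
m - x(21 - 21) = 274931/31455 - (21 - 21)^(3/2) = 274931/31455 - 0^(3/2) = 274931/31455 - 1*0 = 274931/31455 + 0 = 274931/31455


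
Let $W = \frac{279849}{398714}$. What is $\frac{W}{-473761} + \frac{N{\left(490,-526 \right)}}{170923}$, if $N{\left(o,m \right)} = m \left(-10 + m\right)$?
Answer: $\frac{53256293304022717}{32286524587495742} \approx 1.6495$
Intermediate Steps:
$W = \frac{279849}{398714}$ ($W = 279849 \cdot \frac{1}{398714} = \frac{279849}{398714} \approx 0.70188$)
$\frac{W}{-473761} + \frac{N{\left(490,-526 \right)}}{170923} = \frac{279849}{398714 \left(-473761\right)} + \frac{\left(-526\right) \left(-10 - 526\right)}{170923} = \frac{279849}{398714} \left(- \frac{1}{473761}\right) + \left(-526\right) \left(-536\right) \frac{1}{170923} = - \frac{279849}{188895143354} + 281936 \cdot \frac{1}{170923} = - \frac{279849}{188895143354} + \frac{281936}{170923} = \frac{53256293304022717}{32286524587495742}$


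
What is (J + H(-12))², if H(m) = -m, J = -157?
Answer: 21025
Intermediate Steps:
(J + H(-12))² = (-157 - 1*(-12))² = (-157 + 12)² = (-145)² = 21025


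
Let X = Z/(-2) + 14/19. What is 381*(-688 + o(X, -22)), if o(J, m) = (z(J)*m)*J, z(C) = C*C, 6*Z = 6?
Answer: -7194799047/27436 ≈ -2.6224e+5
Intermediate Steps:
Z = 1 (Z = (⅙)*6 = 1)
X = 9/38 (X = 1/(-2) + 14/19 = 1*(-½) + 14*(1/19) = -½ + 14/19 = 9/38 ≈ 0.23684)
z(C) = C²
o(J, m) = m*J³ (o(J, m) = (J²*m)*J = (m*J²)*J = m*J³)
381*(-688 + o(X, -22)) = 381*(-688 - 22*(9/38)³) = 381*(-688 - 22*729/54872) = 381*(-688 - 8019/27436) = 381*(-18883987/27436) = -7194799047/27436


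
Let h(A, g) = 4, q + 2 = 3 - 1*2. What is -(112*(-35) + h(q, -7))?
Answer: 3916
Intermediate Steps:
q = -1 (q = -2 + (3 - 1*2) = -2 + (3 - 2) = -2 + 1 = -1)
-(112*(-35) + h(q, -7)) = -(112*(-35) + 4) = -(-3920 + 4) = -1*(-3916) = 3916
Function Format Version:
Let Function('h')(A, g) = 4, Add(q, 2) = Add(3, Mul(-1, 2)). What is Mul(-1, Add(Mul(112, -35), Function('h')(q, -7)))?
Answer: 3916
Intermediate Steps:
q = -1 (q = Add(-2, Add(3, Mul(-1, 2))) = Add(-2, Add(3, -2)) = Add(-2, 1) = -1)
Mul(-1, Add(Mul(112, -35), Function('h')(q, -7))) = Mul(-1, Add(Mul(112, -35), 4)) = Mul(-1, Add(-3920, 4)) = Mul(-1, -3916) = 3916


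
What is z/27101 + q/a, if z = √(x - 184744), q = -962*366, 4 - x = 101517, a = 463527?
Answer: -117364/154509 + I*√286257/27101 ≈ -0.75959 + 0.019742*I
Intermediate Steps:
x = -101513 (x = 4 - 1*101517 = 4 - 101517 = -101513)
q = -352092
z = I*√286257 (z = √(-101513 - 184744) = √(-286257) = I*√286257 ≈ 535.03*I)
z/27101 + q/a = (I*√286257)/27101 - 352092/463527 = (I*√286257)*(1/27101) - 352092*1/463527 = I*√286257/27101 - 117364/154509 = -117364/154509 + I*√286257/27101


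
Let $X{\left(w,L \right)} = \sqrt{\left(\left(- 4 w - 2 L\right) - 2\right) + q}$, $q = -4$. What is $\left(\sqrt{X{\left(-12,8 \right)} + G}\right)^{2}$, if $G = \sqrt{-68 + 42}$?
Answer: $\sqrt{26} \left(1 + i\right) \approx 5.099 + 5.099 i$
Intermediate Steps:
$X{\left(w,L \right)} = \sqrt{-6 - 4 w - 2 L}$ ($X{\left(w,L \right)} = \sqrt{\left(\left(- 4 w - 2 L\right) - 2\right) - 4} = \sqrt{\left(-2 - 4 w - 2 L\right) - 4} = \sqrt{-6 - 4 w - 2 L}$)
$G = i \sqrt{26}$ ($G = \sqrt{-26} = i \sqrt{26} \approx 5.099 i$)
$\left(\sqrt{X{\left(-12,8 \right)} + G}\right)^{2} = \left(\sqrt{\sqrt{-6 - -48 - 16} + i \sqrt{26}}\right)^{2} = \left(\sqrt{\sqrt{-6 + 48 - 16} + i \sqrt{26}}\right)^{2} = \left(\sqrt{\sqrt{26} + i \sqrt{26}}\right)^{2} = \sqrt{26} + i \sqrt{26}$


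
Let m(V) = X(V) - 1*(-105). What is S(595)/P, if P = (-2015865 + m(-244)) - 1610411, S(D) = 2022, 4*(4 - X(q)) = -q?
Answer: -1011/1813114 ≈ -0.00055760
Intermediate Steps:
X(q) = 4 + q/4 (X(q) = 4 - (-1)*q/4 = 4 + q/4)
m(V) = 109 + V/4 (m(V) = (4 + V/4) - 1*(-105) = (4 + V/4) + 105 = 109 + V/4)
P = -3626228 (P = (-2015865 + (109 + (¼)*(-244))) - 1610411 = (-2015865 + (109 - 61)) - 1610411 = (-2015865 + 48) - 1610411 = -2015817 - 1610411 = -3626228)
S(595)/P = 2022/(-3626228) = 2022*(-1/3626228) = -1011/1813114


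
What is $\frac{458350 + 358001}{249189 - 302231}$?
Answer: $- \frac{816351}{53042} \approx -15.391$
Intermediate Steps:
$\frac{458350 + 358001}{249189 - 302231} = \frac{816351}{249189 - 302231} = \frac{816351}{-53042} = 816351 \left(- \frac{1}{53042}\right) = - \frac{816351}{53042}$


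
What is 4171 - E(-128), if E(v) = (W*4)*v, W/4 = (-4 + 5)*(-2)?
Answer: 75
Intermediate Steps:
W = -8 (W = 4*((-4 + 5)*(-2)) = 4*(1*(-2)) = 4*(-2) = -8)
E(v) = -32*v (E(v) = (-8*4)*v = -32*v)
4171 - E(-128) = 4171 - (-32)*(-128) = 4171 - 1*4096 = 4171 - 4096 = 75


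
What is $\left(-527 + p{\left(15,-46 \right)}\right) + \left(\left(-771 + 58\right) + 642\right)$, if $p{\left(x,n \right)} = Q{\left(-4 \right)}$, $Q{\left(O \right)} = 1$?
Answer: $-597$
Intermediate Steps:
$p{\left(x,n \right)} = 1$
$\left(-527 + p{\left(15,-46 \right)}\right) + \left(\left(-771 + 58\right) + 642\right) = \left(-527 + 1\right) + \left(\left(-771 + 58\right) + 642\right) = -526 + \left(-713 + 642\right) = -526 - 71 = -597$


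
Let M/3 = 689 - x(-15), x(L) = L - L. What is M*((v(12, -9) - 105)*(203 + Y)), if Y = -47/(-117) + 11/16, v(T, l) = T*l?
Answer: -1437672965/16 ≈ -8.9855e+7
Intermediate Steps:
Y = 2039/1872 (Y = -47*(-1/117) + 11*(1/16) = 47/117 + 11/16 = 2039/1872 ≈ 1.0892)
x(L) = 0
M = 2067 (M = 3*(689 - 1*0) = 3*(689 + 0) = 3*689 = 2067)
M*((v(12, -9) - 105)*(203 + Y)) = 2067*((12*(-9) - 105)*(203 + 2039/1872)) = 2067*((-108 - 105)*(382055/1872)) = 2067*(-213*382055/1872) = 2067*(-27125905/624) = -1437672965/16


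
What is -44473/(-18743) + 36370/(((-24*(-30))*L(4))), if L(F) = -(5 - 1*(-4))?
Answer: -39349787/12145464 ≈ -3.2399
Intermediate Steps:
L(F) = -9 (L(F) = -(5 + 4) = -1*9 = -9)
-44473/(-18743) + 36370/(((-24*(-30))*L(4))) = -44473/(-18743) + 36370/((-24*(-30)*(-9))) = -44473*(-1/18743) + 36370/((720*(-9))) = 44473/18743 + 36370/(-6480) = 44473/18743 + 36370*(-1/6480) = 44473/18743 - 3637/648 = -39349787/12145464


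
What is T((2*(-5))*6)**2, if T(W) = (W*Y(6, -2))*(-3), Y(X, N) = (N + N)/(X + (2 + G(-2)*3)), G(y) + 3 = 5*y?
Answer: 518400/961 ≈ 539.44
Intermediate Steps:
G(y) = -3 + 5*y
Y(X, N) = 2*N/(-37 + X) (Y(X, N) = (N + N)/(X + (2 + (-3 + 5*(-2))*3)) = (2*N)/(X + (2 + (-3 - 10)*3)) = (2*N)/(X + (2 - 13*3)) = (2*N)/(X + (2 - 39)) = (2*N)/(X - 37) = (2*N)/(-37 + X) = 2*N/(-37 + X))
T(W) = -12*W/31 (T(W) = (W*(2*(-2)/(-37 + 6)))*(-3) = (W*(2*(-2)/(-31)))*(-3) = (W*(2*(-2)*(-1/31)))*(-3) = (W*(4/31))*(-3) = (4*W/31)*(-3) = -12*W/31)
T((2*(-5))*6)**2 = (-12*2*(-5)*6/31)**2 = (-(-120)*6/31)**2 = (-12/31*(-60))**2 = (720/31)**2 = 518400/961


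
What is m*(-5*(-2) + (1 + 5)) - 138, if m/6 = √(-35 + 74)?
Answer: -138 + 96*√39 ≈ 461.52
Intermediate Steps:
m = 6*√39 (m = 6*√(-35 + 74) = 6*√39 ≈ 37.470)
m*(-5*(-2) + (1 + 5)) - 138 = (6*√39)*(-5*(-2) + (1 + 5)) - 138 = (6*√39)*(10 + 6) - 138 = (6*√39)*16 - 138 = 96*√39 - 138 = -138 + 96*√39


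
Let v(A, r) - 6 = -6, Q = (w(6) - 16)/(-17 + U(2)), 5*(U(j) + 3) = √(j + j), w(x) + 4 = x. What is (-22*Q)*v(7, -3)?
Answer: 0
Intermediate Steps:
w(x) = -4 + x
U(j) = -3 + √2*√j/5 (U(j) = -3 + √(j + j)/5 = -3 + √(2*j)/5 = -3 + (√2*√j)/5 = -3 + √2*√j/5)
Q = 5/7 (Q = ((-4 + 6) - 16)/(-17 + (-3 + √2*√2/5)) = (2 - 16)/(-17 + (-3 + ⅖)) = -14/(-17 - 13/5) = -14/(-98/5) = -14*(-5/98) = 5/7 ≈ 0.71429)
v(A, r) = 0 (v(A, r) = 6 - 6 = 0)
(-22*Q)*v(7, -3) = -22*5/7*0 = -110/7*0 = 0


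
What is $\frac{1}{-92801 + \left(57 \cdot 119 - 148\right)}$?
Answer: $- \frac{1}{86166} \approx -1.1606 \cdot 10^{-5}$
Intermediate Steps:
$\frac{1}{-92801 + \left(57 \cdot 119 - 148\right)} = \frac{1}{-92801 + \left(6783 - 148\right)} = \frac{1}{-92801 + 6635} = \frac{1}{-86166} = - \frac{1}{86166}$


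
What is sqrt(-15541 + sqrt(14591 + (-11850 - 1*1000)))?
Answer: sqrt(-15541 + sqrt(1741)) ≈ 124.5*I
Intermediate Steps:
sqrt(-15541 + sqrt(14591 + (-11850 - 1*1000))) = sqrt(-15541 + sqrt(14591 + (-11850 - 1000))) = sqrt(-15541 + sqrt(14591 - 12850)) = sqrt(-15541 + sqrt(1741))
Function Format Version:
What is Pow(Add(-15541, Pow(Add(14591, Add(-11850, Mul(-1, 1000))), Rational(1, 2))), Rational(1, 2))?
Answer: Pow(Add(-15541, Pow(1741, Rational(1, 2))), Rational(1, 2)) ≈ Mul(124.50, I)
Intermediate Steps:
Pow(Add(-15541, Pow(Add(14591, Add(-11850, Mul(-1, 1000))), Rational(1, 2))), Rational(1, 2)) = Pow(Add(-15541, Pow(Add(14591, Add(-11850, -1000)), Rational(1, 2))), Rational(1, 2)) = Pow(Add(-15541, Pow(Add(14591, -12850), Rational(1, 2))), Rational(1, 2)) = Pow(Add(-15541, Pow(1741, Rational(1, 2))), Rational(1, 2))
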